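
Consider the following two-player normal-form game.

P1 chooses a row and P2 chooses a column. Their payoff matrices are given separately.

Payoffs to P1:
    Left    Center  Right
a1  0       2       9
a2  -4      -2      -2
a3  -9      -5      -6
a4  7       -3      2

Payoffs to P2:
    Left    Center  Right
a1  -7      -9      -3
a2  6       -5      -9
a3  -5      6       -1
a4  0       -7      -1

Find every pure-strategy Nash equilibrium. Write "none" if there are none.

(a1, Right); (a4, Left)

Check each profile: it is a Nash equilibrium iff no player can strictly gain by switching unilaterally.
(a1, Left): P1 can switch to a4 (0 → 7). Not NE.
(a1, Center): P2 can switch to Left (-9 → -7). Not NE.
(a1, Right): P1 gets 9, best alternative 2; P2 gets -3, best alternative -7. No profitable deviation — NE.
(a2, Left): P1 can switch to a1 (-4 → 0). Not NE.
(a2, Center): P1 can switch to a1 (-2 → 2). Not NE.
(a2, Right): P1 can switch to a1 (-2 → 9). Not NE.
(a3, Left): P1 can switch to a1 (-9 → 0). Not NE.
(a3, Center): P1 can switch to a1 (-5 → 2). Not NE.
(a3, Right): P1 can switch to a1 (-6 → 9). Not NE.
(a4, Left): P1 gets 7, best alternative 0; P2 gets 0, best alternative -1. No profitable deviation — NE.
(a4, Center): P1 can switch to a1 (-3 → 2). Not NE.
(a4, Right): P1 can switch to a1 (2 → 9). Not NE.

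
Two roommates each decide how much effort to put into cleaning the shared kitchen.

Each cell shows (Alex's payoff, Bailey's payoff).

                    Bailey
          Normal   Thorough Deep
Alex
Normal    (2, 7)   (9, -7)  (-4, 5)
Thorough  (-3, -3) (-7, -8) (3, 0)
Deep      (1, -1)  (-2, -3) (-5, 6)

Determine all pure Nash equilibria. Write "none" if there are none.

The pure Nash equilibria are (Normal, Normal); (Thorough, Deep).

(Normal, Normal): Alex gets 2, best alternative 1; Bailey gets 7, best alternative 5. No profitable deviation — NE.
(Normal, Thorough): Bailey can switch to Normal (-7 → 7). Not NE.
(Normal, Deep): Alex can switch to Thorough (-4 → 3). Not NE.
(Thorough, Normal): Alex can switch to Normal (-3 → 2). Not NE.
(Thorough, Thorough): Alex can switch to Normal (-7 → 9). Not NE.
(Thorough, Deep): Alex gets 3, best alternative -4; Bailey gets 0, best alternative -3. No profitable deviation — NE.
(Deep, Normal): Alex can switch to Normal (1 → 2). Not NE.
(Deep, Thorough): Alex can switch to Normal (-2 → 9). Not NE.
(Deep, Deep): Alex can switch to Normal (-5 → -4). Not NE.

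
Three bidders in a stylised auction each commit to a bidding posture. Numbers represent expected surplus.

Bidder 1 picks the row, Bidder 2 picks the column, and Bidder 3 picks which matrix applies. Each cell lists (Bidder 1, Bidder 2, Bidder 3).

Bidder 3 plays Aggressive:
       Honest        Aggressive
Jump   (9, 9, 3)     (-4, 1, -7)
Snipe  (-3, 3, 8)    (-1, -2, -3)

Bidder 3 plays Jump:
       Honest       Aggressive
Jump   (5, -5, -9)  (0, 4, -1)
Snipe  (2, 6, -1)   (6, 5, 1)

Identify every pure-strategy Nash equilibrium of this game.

For each strategy profile, look for a profitable unilateral deviation.
(Jump, Honest, Aggressive): Bidder 1 gets 9, best alternative -3; Bidder 2 gets 9, best alternative 1; Bidder 3 gets 3, best alternative -9. No profitable deviation — NE.
(Jump, Honest, Jump): Bidder 2 can switch to Aggressive (-5 → 4). Not NE.
(Jump, Aggressive, Aggressive): Bidder 1 can switch to Snipe (-4 → -1). Not NE.
(Jump, Aggressive, Jump): Bidder 1 can switch to Snipe (0 → 6). Not NE.
(Snipe, Honest, Aggressive): Bidder 1 can switch to Jump (-3 → 9). Not NE.
(Snipe, Honest, Jump): Bidder 1 can switch to Jump (2 → 5). Not NE.
(Snipe, Aggressive, Aggressive): Bidder 2 can switch to Honest (-2 → 3). Not NE.
(Snipe, Aggressive, Jump): Bidder 2 can switch to Honest (5 → 6). Not NE.

(Jump, Honest, Aggressive)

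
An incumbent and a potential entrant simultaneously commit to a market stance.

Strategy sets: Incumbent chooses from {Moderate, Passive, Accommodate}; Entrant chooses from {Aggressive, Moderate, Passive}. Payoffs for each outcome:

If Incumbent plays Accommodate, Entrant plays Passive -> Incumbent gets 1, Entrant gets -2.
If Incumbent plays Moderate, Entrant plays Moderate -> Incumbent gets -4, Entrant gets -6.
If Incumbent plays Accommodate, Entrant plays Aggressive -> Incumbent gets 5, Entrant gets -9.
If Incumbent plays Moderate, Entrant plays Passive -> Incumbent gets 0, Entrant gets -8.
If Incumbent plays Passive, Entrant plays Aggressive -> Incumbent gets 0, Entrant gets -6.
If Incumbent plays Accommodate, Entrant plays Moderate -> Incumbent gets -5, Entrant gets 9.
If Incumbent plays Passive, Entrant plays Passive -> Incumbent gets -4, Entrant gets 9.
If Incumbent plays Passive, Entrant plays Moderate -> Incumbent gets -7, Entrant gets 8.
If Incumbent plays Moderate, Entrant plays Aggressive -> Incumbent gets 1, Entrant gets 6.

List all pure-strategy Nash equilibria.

(Moderate, Aggressive): Incumbent can switch to Accommodate (1 → 5). Not NE.
(Moderate, Moderate): Entrant can switch to Aggressive (-6 → 6). Not NE.
(Moderate, Passive): Incumbent can switch to Accommodate (0 → 1). Not NE.
(Passive, Aggressive): Incumbent can switch to Moderate (0 → 1). Not NE.
(Passive, Moderate): Incumbent can switch to Moderate (-7 → -4). Not NE.
(Passive, Passive): Incumbent can switch to Moderate (-4 → 0). Not NE.
(Accommodate, Aggressive): Entrant can switch to Moderate (-9 → 9). Not NE.
(Accommodate, Moderate): Incumbent can switch to Moderate (-5 → -4). Not NE.
(Accommodate, Passive): Entrant can switch to Moderate (-2 → 9). Not NE.

There is no pure-strategy Nash equilibrium.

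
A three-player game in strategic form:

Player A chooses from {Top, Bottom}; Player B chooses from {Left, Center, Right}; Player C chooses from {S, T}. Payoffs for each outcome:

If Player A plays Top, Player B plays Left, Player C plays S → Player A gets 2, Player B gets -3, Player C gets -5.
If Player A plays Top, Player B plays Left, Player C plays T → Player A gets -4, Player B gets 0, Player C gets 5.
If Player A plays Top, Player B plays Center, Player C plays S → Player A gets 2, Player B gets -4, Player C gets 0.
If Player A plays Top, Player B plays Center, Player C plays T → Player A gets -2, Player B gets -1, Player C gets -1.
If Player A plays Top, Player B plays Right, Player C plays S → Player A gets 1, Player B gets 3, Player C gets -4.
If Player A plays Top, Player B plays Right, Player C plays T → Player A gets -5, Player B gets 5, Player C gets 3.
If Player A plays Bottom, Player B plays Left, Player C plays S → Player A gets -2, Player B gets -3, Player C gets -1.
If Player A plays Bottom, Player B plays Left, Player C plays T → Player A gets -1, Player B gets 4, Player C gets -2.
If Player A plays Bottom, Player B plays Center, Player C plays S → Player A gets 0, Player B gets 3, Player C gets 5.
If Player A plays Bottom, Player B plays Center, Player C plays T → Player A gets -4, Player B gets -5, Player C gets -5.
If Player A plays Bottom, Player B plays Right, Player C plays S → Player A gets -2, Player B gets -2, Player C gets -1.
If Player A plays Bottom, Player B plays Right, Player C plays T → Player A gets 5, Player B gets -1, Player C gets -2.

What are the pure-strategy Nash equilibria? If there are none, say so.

There is no pure-strategy Nash equilibrium.

(Top, Left, S): Player B can switch to Right (-3 → 3). Not NE.
(Top, Left, T): Player A can switch to Bottom (-4 → -1). Not NE.
(Top, Center, S): Player B can switch to Left (-4 → -3). Not NE.
(Top, Center, T): Player B can switch to Left (-1 → 0). Not NE.
(Top, Right, S): Player C can switch to T (-4 → 3). Not NE.
(Top, Right, T): Player A can switch to Bottom (-5 → 5). Not NE.
(Bottom, Left, S): Player A can switch to Top (-2 → 2). Not NE.
(Bottom, Left, T): Player C can switch to S (-2 → -1). Not NE.
(Bottom, Center, S): Player A can switch to Top (0 → 2). Not NE.
(Bottom, Center, T): Player A can switch to Top (-4 → -2). Not NE.
(Bottom, Right, S): Player A can switch to Top (-2 → 1). Not NE.
(Bottom, Right, T): Player B can switch to Left (-1 → 4). Not NE.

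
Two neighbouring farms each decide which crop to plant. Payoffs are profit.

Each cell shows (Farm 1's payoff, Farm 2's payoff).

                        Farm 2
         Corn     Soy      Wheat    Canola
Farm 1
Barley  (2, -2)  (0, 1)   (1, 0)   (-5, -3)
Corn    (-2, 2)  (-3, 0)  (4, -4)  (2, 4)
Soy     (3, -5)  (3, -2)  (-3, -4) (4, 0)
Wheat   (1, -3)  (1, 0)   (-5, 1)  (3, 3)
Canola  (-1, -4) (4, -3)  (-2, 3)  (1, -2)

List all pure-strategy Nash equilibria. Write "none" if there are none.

(Soy, Canola)

For each strategy profile, look for a profitable unilateral deviation.
(Barley, Corn): Farm 1 can switch to Soy (2 → 3). Not NE.
(Barley, Soy): Farm 1 can switch to Soy (0 → 3). Not NE.
(Barley, Wheat): Farm 1 can switch to Corn (1 → 4). Not NE.
(Barley, Canola): Farm 1 can switch to Corn (-5 → 2). Not NE.
(Corn, Corn): Farm 1 can switch to Barley (-2 → 2). Not NE.
(Corn, Soy): Farm 1 can switch to Barley (-3 → 0). Not NE.
(Soy, Canola): Farm 1 gets 4, best alternative 3; Farm 2 gets 0, best alternative -2. No profitable deviation — NE.
(The remaining 13 profiles each have a profitable deviation by the same check.)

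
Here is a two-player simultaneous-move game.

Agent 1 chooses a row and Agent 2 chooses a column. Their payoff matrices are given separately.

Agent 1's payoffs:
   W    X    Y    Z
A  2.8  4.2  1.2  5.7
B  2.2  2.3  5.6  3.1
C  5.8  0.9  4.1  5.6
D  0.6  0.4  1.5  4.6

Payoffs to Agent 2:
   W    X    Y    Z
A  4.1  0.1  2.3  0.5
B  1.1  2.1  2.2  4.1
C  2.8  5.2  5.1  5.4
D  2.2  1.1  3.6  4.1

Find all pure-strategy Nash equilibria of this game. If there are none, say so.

none

Mark each player's best response to every combination of opponents' strategies; a profile where every player is best-responding is a pure Nash equilibrium.
Agent 1 against W: payoffs 2.8, 2.2, 5.8, 0.6 → best response C.
Agent 1 against X: payoffs 4.2, 2.3, 0.9, 0.4 → best response A.
Agent 1 against Y: payoffs 1.2, 5.6, 4.1, 1.5 → best response B.
Agent 1 against Z: payoffs 5.7, 3.1, 5.6, 4.6 → best response A.
Agent 2 against A: payoffs 4.1, 0.1, 2.3, 0.5 → best response W.
Agent 2 against B: payoffs 1.1, 2.1, 2.2, 4.1 → best response Z.
Agent 2 against C: payoffs 2.8, 5.2, 5.1, 5.4 → best response Z.
Agent 2 against D: payoffs 2.2, 1.1, 3.6, 4.1 → best response Z.
No profile is a mutual best response for all players.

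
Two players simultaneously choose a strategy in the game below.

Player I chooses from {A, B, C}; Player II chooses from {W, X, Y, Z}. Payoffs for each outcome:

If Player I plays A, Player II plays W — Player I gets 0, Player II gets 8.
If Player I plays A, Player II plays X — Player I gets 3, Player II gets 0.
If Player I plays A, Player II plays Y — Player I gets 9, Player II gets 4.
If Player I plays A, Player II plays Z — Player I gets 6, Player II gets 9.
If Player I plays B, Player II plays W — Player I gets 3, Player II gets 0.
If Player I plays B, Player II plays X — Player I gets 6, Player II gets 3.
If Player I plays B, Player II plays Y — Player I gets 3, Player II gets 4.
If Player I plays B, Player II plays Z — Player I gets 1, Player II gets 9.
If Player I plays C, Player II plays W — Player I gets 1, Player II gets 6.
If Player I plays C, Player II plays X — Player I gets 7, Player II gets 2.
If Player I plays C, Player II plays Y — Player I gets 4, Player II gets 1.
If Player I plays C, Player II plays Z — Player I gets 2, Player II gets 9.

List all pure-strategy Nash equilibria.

Check each profile: it is a Nash equilibrium iff no player can strictly gain by switching unilaterally.
(A, W): Player I can switch to B (0 → 3). Not NE.
(A, X): Player I can switch to B (3 → 6). Not NE.
(A, Y): Player II can switch to W (4 → 8). Not NE.
(A, Z): Player I gets 6, best alternative 2; Player II gets 9, best alternative 8. No profitable deviation — NE.
(B, W): Player II can switch to X (0 → 3). Not NE.
(B, X): Player I can switch to C (6 → 7). Not NE.
(B, Y): Player I can switch to A (3 → 9). Not NE.
(B, Z): Player I can switch to A (1 → 6). Not NE.
(C, W): Player I can switch to B (1 → 3). Not NE.
(C, X): Player II can switch to W (2 → 6). Not NE.
(C, Y): Player I can switch to A (4 → 9). Not NE.
(C, Z): Player I can switch to A (2 → 6). Not NE.

Pure NE: (A, Z)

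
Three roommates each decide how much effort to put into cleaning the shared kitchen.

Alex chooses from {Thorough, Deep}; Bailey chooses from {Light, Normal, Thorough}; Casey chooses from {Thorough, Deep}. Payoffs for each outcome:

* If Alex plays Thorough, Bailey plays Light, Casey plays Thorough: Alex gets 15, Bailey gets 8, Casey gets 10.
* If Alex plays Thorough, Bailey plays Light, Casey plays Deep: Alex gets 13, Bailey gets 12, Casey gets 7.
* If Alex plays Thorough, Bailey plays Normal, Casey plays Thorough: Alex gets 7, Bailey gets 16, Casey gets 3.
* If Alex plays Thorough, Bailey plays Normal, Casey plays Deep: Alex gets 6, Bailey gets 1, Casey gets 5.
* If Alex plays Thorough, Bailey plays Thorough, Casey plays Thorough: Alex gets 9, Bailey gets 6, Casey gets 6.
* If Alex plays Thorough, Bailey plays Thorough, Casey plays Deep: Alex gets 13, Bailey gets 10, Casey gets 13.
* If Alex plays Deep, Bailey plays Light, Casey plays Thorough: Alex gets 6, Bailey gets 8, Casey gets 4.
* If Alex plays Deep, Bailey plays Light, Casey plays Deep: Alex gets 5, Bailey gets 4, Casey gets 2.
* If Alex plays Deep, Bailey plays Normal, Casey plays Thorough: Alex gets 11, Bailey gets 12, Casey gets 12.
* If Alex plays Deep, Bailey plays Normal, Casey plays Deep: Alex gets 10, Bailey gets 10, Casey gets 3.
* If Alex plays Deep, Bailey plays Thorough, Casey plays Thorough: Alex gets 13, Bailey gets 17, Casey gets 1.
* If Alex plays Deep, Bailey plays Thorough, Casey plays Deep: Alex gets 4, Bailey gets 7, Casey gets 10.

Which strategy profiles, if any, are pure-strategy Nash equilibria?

Alex against (Light, Thorough): payoffs 15, 6 → best response Thorough.
Alex against (Light, Deep): payoffs 13, 5 → best response Thorough.
Alex against (Normal, Thorough): payoffs 7, 11 → best response Deep.
Alex against (Normal, Deep): payoffs 6, 10 → best response Deep.
Alex against (Thorough, Thorough): payoffs 9, 13 → best response Deep.
Alex against (Thorough, Deep): payoffs 13, 4 → best response Thorough.
Bailey against (Thorough, Thorough): payoffs 8, 16, 6 → best response Normal.
Bailey against (Thorough, Deep): payoffs 12, 1, 10 → best response Light.
Bailey against (Deep, Thorough): payoffs 8, 12, 17 → best response Thorough.
Bailey against (Deep, Deep): payoffs 4, 10, 7 → best response Normal.
Casey against (Thorough, Light): payoffs 10, 7 → best response Thorough.
Casey against (Thorough, Normal): payoffs 3, 5 → best response Deep.
Casey against (Thorough, Thorough): payoffs 6, 13 → best response Deep.
Casey against (Deep, Light): payoffs 4, 2 → best response Thorough.
Casey against (Deep, Normal): payoffs 12, 3 → best response Thorough.
Casey against (Deep, Thorough): payoffs 1, 10 → best response Deep.
No profile is a mutual best response for all players.

This game has no pure Nash equilibrium.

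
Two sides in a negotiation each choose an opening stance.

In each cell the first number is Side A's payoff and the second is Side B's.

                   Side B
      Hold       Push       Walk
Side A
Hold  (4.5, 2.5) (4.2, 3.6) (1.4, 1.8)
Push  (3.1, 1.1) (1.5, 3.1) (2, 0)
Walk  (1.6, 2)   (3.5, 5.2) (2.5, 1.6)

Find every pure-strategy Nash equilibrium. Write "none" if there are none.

Side A against Hold: payoffs 4.5, 3.1, 1.6 → best response Hold.
Side A against Push: payoffs 4.2, 1.5, 3.5 → best response Hold.
Side A against Walk: payoffs 1.4, 2, 2.5 → best response Walk.
Side B against Hold: payoffs 2.5, 3.6, 1.8 → best response Push.
Side B against Push: payoffs 1.1, 3.1, 0 → best response Push.
Side B against Walk: payoffs 2, 5.2, 1.6 → best response Push.
Mutual best responses: (Hold, Push).

Pure NE: (Hold, Push)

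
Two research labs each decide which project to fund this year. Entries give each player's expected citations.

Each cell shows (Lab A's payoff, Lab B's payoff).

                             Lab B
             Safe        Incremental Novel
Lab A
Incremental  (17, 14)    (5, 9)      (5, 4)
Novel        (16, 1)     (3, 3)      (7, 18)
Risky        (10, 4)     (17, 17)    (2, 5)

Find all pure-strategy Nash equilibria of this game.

(Incremental, Safe): Lab A gets 17, best alternative 16; Lab B gets 14, best alternative 9. No profitable deviation — NE.
(Incremental, Incremental): Lab A can switch to Risky (5 → 17). Not NE.
(Incremental, Novel): Lab A can switch to Novel (5 → 7). Not NE.
(Novel, Safe): Lab A can switch to Incremental (16 → 17). Not NE.
(Novel, Incremental): Lab A can switch to Incremental (3 → 5). Not NE.
(Novel, Novel): Lab A gets 7, best alternative 5; Lab B gets 18, best alternative 3. No profitable deviation — NE.
(Risky, Safe): Lab A can switch to Incremental (10 → 17). Not NE.
(Risky, Incremental): Lab A gets 17, best alternative 5; Lab B gets 17, best alternative 5. No profitable deviation — NE.
(Risky, Novel): Lab A can switch to Incremental (2 → 5). Not NE.

(Incremental, Safe), (Novel, Novel), (Risky, Incremental)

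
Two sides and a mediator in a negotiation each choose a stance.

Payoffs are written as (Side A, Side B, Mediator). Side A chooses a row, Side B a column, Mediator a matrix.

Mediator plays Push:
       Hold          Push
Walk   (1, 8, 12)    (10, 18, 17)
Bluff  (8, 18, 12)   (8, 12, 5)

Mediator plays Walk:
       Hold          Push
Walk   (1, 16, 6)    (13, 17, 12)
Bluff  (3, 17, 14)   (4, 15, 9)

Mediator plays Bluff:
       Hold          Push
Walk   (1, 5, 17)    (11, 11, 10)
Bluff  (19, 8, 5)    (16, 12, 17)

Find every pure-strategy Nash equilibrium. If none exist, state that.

The pure Nash equilibria are (Walk, Push, Push) and (Bluff, Hold, Walk) and (Bluff, Push, Bluff).

Side A against (Hold, Push): payoffs 1, 8 → best response Bluff.
Side A against (Hold, Walk): payoffs 1, 3 → best response Bluff.
Side A against (Hold, Bluff): payoffs 1, 19 → best response Bluff.
Side A against (Push, Push): payoffs 10, 8 → best response Walk.
Side A against (Push, Walk): payoffs 13, 4 → best response Walk.
Side A against (Push, Bluff): payoffs 11, 16 → best response Bluff.
Side B against (Walk, Push): payoffs 8, 18 → best response Push.
Side B against (Walk, Walk): payoffs 16, 17 → best response Push.
Side B against (Walk, Bluff): payoffs 5, 11 → best response Push.
Side B against (Bluff, Push): payoffs 18, 12 → best response Hold.
Side B against (Bluff, Walk): payoffs 17, 15 → best response Hold.
Side B against (Bluff, Bluff): payoffs 8, 12 → best response Push.
Mediator against (Walk, Hold): payoffs 12, 6, 17 → best response Bluff.
Mediator against (Walk, Push): payoffs 17, 12, 10 → best response Push.
Mediator against (Bluff, Hold): payoffs 12, 14, 5 → best response Walk.
Mediator against (Bluff, Push): payoffs 5, 9, 17 → best response Bluff.
Mutual best responses: (Walk, Push, Push); (Bluff, Hold, Walk); (Bluff, Push, Bluff).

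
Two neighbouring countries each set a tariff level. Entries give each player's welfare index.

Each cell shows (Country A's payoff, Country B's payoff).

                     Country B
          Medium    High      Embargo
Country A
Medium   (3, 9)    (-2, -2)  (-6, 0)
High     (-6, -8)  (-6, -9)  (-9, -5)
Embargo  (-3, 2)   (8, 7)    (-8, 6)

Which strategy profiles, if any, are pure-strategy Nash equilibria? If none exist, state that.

(Medium, Medium), (Embargo, High)

Country A against Medium: payoffs 3, -6, -3 → best response Medium.
Country A against High: payoffs -2, -6, 8 → best response Embargo.
Country A against Embargo: payoffs -6, -9, -8 → best response Medium.
Country B against Medium: payoffs 9, -2, 0 → best response Medium.
Country B against High: payoffs -8, -9, -5 → best response Embargo.
Country B against Embargo: payoffs 2, 7, 6 → best response High.
Mutual best responses: (Medium, Medium); (Embargo, High).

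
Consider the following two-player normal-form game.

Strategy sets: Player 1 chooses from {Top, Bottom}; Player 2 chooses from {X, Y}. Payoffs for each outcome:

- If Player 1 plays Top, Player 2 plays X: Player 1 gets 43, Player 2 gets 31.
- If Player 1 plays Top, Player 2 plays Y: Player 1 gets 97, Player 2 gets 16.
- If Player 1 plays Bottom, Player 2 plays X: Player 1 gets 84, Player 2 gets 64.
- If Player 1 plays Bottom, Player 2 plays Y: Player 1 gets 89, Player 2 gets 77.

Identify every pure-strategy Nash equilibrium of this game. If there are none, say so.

No pure-strategy Nash equilibrium.

For each player, find the best response to each opponent profile; mutual best responses are the pure NE.
Player 1 against X: payoffs 43, 84 → best response Bottom.
Player 1 against Y: payoffs 97, 89 → best response Top.
Player 2 against Top: payoffs 31, 16 → best response X.
Player 2 against Bottom: payoffs 64, 77 → best response Y.
No profile is a mutual best response for all players.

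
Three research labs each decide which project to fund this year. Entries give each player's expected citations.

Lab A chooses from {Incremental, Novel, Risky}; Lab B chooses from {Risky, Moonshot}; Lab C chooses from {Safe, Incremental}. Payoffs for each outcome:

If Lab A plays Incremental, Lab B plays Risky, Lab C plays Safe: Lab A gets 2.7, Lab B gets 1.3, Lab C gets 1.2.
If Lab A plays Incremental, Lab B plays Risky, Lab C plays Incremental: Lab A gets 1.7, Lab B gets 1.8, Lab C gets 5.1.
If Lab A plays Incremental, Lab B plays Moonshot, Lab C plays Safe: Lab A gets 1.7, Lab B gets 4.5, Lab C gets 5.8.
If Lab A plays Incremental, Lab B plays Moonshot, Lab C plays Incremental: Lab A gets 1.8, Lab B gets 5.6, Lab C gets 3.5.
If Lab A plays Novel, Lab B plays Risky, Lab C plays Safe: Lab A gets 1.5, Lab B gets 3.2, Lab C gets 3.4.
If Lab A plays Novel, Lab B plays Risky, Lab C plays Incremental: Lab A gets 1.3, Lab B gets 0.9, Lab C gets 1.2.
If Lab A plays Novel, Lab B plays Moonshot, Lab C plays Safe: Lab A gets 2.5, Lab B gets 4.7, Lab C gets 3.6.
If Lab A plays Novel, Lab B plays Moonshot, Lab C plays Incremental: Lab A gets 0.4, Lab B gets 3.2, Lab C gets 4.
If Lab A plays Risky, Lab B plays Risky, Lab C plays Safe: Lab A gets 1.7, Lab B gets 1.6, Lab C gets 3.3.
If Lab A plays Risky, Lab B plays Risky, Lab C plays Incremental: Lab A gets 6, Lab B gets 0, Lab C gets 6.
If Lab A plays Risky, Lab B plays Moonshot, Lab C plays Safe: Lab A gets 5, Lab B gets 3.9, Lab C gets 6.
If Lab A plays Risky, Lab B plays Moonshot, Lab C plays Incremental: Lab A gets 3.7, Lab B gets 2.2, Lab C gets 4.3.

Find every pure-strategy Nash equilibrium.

Pure NE: (Risky, Moonshot, Safe)

(Incremental, Risky, Safe): Lab B can switch to Moonshot (1.3 → 4.5). Not NE.
(Incremental, Risky, Incremental): Lab A can switch to Risky (1.7 → 6). Not NE.
(Incremental, Moonshot, Safe): Lab A can switch to Novel (1.7 → 2.5). Not NE.
(Incremental, Moonshot, Incremental): Lab A can switch to Risky (1.8 → 3.7). Not NE.
(Novel, Risky, Safe): Lab A can switch to Incremental (1.5 → 2.7). Not NE.
(Novel, Risky, Incremental): Lab A can switch to Incremental (1.3 → 1.7). Not NE.
(Novel, Moonshot, Safe): Lab A can switch to Risky (2.5 → 5). Not NE.
(Novel, Moonshot, Incremental): Lab A can switch to Incremental (0.4 → 1.8). Not NE.
(Risky, Risky, Safe): Lab A can switch to Incremental (1.7 → 2.7). Not NE.
(Risky, Risky, Incremental): Lab B can switch to Moonshot (0 → 2.2). Not NE.
(Risky, Moonshot, Safe): Lab A gets 5, best alternative 2.5; Lab B gets 3.9, best alternative 1.6; Lab C gets 6, best alternative 4.3. No profitable deviation — NE.
(Risky, Moonshot, Incremental): Lab C can switch to Safe (4.3 → 6). Not NE.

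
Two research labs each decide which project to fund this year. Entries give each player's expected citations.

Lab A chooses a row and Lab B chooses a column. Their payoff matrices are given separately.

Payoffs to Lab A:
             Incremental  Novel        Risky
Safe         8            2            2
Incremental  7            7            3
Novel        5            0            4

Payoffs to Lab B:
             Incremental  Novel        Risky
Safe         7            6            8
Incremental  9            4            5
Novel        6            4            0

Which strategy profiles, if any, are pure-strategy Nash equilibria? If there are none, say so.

Lab A against Incremental: payoffs 8, 7, 5 → best response Safe.
Lab A against Novel: payoffs 2, 7, 0 → best response Incremental.
Lab A against Risky: payoffs 2, 3, 4 → best response Novel.
Lab B against Safe: payoffs 7, 6, 8 → best response Risky.
Lab B against Incremental: payoffs 9, 4, 5 → best response Incremental.
Lab B against Novel: payoffs 6, 4, 0 → best response Incremental.
No profile is a mutual best response for all players.

This game has no pure Nash equilibrium.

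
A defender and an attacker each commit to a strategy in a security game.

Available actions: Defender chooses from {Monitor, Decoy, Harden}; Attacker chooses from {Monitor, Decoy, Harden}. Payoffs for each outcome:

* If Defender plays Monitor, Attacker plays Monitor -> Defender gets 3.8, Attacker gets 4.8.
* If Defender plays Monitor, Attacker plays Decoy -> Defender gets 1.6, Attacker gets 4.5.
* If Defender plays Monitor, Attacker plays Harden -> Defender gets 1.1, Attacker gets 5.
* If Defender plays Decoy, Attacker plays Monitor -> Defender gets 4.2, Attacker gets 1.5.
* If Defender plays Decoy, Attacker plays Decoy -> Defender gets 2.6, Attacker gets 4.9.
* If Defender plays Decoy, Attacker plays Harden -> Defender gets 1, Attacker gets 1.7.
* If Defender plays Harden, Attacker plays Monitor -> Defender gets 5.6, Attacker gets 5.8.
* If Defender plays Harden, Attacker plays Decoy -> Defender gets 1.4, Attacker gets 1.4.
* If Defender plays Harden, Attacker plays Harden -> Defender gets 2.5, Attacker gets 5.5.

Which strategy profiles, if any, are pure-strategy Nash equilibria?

(Monitor, Monitor): Defender can switch to Decoy (3.8 → 4.2). Not NE.
(Monitor, Decoy): Defender can switch to Decoy (1.6 → 2.6). Not NE.
(Monitor, Harden): Defender can switch to Harden (1.1 → 2.5). Not NE.
(Decoy, Monitor): Defender can switch to Harden (4.2 → 5.6). Not NE.
(Decoy, Decoy): Defender gets 2.6, best alternative 1.6; Attacker gets 4.9, best alternative 1.7. No profitable deviation — NE.
(Decoy, Harden): Defender can switch to Monitor (1 → 1.1). Not NE.
(Harden, Monitor): Defender gets 5.6, best alternative 4.2; Attacker gets 5.8, best alternative 5.5. No profitable deviation — NE.
(Harden, Decoy): Defender can switch to Monitor (1.4 → 1.6). Not NE.
(The remaining 1 profile has a profitable deviation by the same check.)

(Decoy, Decoy), (Harden, Monitor)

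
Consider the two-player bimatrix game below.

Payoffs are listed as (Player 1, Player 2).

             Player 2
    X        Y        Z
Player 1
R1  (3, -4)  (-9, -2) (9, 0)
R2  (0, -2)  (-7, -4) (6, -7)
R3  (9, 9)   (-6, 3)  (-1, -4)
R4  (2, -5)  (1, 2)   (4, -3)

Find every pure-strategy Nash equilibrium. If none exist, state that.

Player 1 against X: payoffs 3, 0, 9, 2 → best response R3.
Player 1 against Y: payoffs -9, -7, -6, 1 → best response R4.
Player 1 against Z: payoffs 9, 6, -1, 4 → best response R1.
Player 2 against R1: payoffs -4, -2, 0 → best response Z.
Player 2 against R2: payoffs -2, -4, -7 → best response X.
Player 2 against R3: payoffs 9, 3, -4 → best response X.
Player 2 against R4: payoffs -5, 2, -3 → best response Y.
Mutual best responses: (R1, Z); (R3, X); (R4, Y).

The pure Nash equilibria are (R1, Z), (R3, X), (R4, Y).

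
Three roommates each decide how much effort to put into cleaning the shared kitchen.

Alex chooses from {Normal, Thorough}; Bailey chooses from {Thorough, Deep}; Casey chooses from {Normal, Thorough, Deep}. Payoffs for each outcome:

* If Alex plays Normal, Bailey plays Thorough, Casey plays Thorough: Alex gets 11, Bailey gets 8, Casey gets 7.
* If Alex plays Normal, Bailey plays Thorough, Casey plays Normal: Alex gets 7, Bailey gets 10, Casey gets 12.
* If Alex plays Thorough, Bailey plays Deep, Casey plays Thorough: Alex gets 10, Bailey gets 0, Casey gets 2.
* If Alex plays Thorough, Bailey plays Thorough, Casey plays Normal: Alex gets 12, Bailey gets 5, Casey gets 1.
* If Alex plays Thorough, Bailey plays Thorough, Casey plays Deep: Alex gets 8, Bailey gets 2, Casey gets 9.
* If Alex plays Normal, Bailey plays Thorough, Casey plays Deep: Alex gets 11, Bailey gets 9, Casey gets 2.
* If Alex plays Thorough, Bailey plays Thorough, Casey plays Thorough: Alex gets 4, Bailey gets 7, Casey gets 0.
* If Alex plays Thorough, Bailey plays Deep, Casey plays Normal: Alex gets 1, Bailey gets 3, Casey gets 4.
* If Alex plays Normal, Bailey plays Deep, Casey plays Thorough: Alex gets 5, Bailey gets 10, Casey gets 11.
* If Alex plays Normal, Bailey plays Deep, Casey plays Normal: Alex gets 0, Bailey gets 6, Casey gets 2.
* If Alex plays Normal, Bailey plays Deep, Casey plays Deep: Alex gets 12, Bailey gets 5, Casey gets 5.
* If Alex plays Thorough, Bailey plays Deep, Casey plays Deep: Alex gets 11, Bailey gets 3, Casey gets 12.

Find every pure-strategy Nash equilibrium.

This game has no pure Nash equilibrium.

(Normal, Thorough, Normal): Alex can switch to Thorough (7 → 12). Not NE.
(Normal, Thorough, Thorough): Bailey can switch to Deep (8 → 10). Not NE.
(Normal, Thorough, Deep): Casey can switch to Normal (2 → 12). Not NE.
(Normal, Deep, Normal): Alex can switch to Thorough (0 → 1). Not NE.
(Normal, Deep, Thorough): Alex can switch to Thorough (5 → 10). Not NE.
(Normal, Deep, Deep): Bailey can switch to Thorough (5 → 9). Not NE.
(The remaining 6 profiles each have a profitable deviation by the same check.)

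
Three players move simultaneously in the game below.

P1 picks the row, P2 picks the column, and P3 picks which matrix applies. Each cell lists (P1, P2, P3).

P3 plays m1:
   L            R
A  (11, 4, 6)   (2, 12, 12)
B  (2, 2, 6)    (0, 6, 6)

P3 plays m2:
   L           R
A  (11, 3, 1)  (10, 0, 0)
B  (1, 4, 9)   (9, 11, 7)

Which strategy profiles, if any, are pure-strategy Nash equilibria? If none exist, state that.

Mark each player's best response to every combination of opponents' strategies; a profile where every player is best-responding is a pure Nash equilibrium.
P1 against (L, m1): payoffs 11, 2 → best response A.
P1 against (L, m2): payoffs 11, 1 → best response A.
P1 against (R, m1): payoffs 2, 0 → best response A.
P1 against (R, m2): payoffs 10, 9 → best response A.
P2 against (A, m1): payoffs 4, 12 → best response R.
P2 against (A, m2): payoffs 3, 0 → best response L.
P2 against (B, m1): payoffs 2, 6 → best response R.
P2 against (B, m2): payoffs 4, 11 → best response R.
P3 against (A, L): payoffs 6, 1 → best response m1.
P3 against (A, R): payoffs 12, 0 → best response m1.
P3 against (B, L): payoffs 6, 9 → best response m2.
P3 against (B, R): payoffs 6, 7 → best response m2.
Mutual best responses: (A, R, m1).

(A, R, m1)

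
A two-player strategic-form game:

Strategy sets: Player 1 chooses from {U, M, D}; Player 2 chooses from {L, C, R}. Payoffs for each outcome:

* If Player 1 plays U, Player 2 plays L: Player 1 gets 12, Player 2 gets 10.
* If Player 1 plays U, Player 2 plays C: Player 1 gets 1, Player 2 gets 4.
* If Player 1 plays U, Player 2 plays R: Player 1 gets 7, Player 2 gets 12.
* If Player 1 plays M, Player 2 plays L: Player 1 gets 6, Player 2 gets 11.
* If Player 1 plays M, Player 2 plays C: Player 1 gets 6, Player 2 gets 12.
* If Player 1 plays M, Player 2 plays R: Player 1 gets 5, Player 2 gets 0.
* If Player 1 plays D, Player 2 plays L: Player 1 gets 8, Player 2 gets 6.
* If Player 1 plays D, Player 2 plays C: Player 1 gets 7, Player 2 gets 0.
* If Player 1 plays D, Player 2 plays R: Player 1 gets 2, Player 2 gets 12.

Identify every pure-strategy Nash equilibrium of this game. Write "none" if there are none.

Player 1 against L: payoffs 12, 6, 8 → best response U.
Player 1 against C: payoffs 1, 6, 7 → best response D.
Player 1 against R: payoffs 7, 5, 2 → best response U.
Player 2 against U: payoffs 10, 4, 12 → best response R.
Player 2 against M: payoffs 11, 12, 0 → best response C.
Player 2 against D: payoffs 6, 0, 12 → best response R.
Mutual best responses: (U, R).

Pure NE: (U, R)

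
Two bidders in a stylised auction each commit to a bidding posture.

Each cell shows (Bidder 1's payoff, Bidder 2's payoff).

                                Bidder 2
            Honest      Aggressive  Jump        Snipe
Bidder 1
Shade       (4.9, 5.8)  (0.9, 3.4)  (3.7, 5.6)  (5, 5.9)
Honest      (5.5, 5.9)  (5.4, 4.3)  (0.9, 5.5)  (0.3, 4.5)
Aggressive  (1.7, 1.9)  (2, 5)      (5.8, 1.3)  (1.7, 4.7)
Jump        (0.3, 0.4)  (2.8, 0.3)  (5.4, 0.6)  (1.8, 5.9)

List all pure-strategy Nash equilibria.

(Shade, Snipe), (Honest, Honest)

Bidder 1 against Honest: payoffs 4.9, 5.5, 1.7, 0.3 → best response Honest.
Bidder 1 against Aggressive: payoffs 0.9, 5.4, 2, 2.8 → best response Honest.
Bidder 1 against Jump: payoffs 3.7, 0.9, 5.8, 5.4 → best response Aggressive.
Bidder 1 against Snipe: payoffs 5, 0.3, 1.7, 1.8 → best response Shade.
Bidder 2 against Shade: payoffs 5.8, 3.4, 5.6, 5.9 → best response Snipe.
Bidder 2 against Honest: payoffs 5.9, 4.3, 5.5, 4.5 → best response Honest.
Bidder 2 against Aggressive: payoffs 1.9, 5, 1.3, 4.7 → best response Aggressive.
Bidder 2 against Jump: payoffs 0.4, 0.3, 0.6, 5.9 → best response Snipe.
Mutual best responses: (Shade, Snipe); (Honest, Honest).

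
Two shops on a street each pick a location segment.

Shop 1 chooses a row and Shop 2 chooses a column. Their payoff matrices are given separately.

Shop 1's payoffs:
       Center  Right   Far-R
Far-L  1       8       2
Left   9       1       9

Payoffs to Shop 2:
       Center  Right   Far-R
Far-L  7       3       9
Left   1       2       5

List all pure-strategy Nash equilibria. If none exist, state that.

The unique pure-strategy Nash equilibrium is (Left, Far-R).

Shop 1 against Center: payoffs 1, 9 → best response Left.
Shop 1 against Right: payoffs 8, 1 → best response Far-L.
Shop 1 against Far-R: payoffs 2, 9 → best response Left.
Shop 2 against Far-L: payoffs 7, 3, 9 → best response Far-R.
Shop 2 against Left: payoffs 1, 2, 5 → best response Far-R.
Mutual best responses: (Left, Far-R).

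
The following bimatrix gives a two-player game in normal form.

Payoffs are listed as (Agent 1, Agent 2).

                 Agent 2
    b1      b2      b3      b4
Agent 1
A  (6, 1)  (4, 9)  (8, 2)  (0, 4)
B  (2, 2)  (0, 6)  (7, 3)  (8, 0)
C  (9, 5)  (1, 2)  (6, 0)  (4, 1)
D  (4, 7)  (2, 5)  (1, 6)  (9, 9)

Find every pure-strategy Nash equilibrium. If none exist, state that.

Pure-strategy Nash equilibria: (A, b2) and (C, b1) and (D, b4)

Mark each player's best response to every combination of opponents' strategies; a profile where every player is best-responding is a pure Nash equilibrium.
Agent 1 against b1: payoffs 6, 2, 9, 4 → best response C.
Agent 1 against b2: payoffs 4, 0, 1, 2 → best response A.
Agent 1 against b3: payoffs 8, 7, 6, 1 → best response A.
Agent 1 against b4: payoffs 0, 8, 4, 9 → best response D.
Agent 2 against A: payoffs 1, 9, 2, 4 → best response b2.
Agent 2 against B: payoffs 2, 6, 3, 0 → best response b2.
Agent 2 against C: payoffs 5, 2, 0, 1 → best response b1.
Agent 2 against D: payoffs 7, 5, 6, 9 → best response b4.
Mutual best responses: (A, b2); (C, b1); (D, b4).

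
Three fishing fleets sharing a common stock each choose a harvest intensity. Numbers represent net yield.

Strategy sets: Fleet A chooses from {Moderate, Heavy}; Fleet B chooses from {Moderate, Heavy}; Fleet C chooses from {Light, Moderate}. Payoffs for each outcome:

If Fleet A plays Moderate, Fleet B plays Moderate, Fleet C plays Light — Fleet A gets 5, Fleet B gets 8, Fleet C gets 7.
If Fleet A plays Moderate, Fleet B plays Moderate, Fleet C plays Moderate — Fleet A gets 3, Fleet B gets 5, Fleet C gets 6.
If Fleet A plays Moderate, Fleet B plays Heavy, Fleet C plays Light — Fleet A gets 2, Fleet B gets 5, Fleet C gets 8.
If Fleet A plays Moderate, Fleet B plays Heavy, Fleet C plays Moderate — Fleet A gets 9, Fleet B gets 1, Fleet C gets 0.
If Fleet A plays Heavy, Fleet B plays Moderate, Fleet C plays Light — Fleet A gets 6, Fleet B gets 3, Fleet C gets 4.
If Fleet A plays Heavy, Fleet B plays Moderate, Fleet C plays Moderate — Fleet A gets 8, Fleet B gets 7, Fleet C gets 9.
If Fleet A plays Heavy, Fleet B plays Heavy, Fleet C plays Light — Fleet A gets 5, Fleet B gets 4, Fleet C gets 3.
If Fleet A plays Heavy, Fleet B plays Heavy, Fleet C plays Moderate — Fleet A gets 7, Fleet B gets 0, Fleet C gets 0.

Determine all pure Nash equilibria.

The pure Nash equilibria are (Heavy, Moderate, Moderate), (Heavy, Heavy, Light).

Mark each player's best response to every combination of opponents' strategies; a profile where every player is best-responding is a pure Nash equilibrium.
Fleet A against (Moderate, Light): payoffs 5, 6 → best response Heavy.
Fleet A against (Moderate, Moderate): payoffs 3, 8 → best response Heavy.
Fleet A against (Heavy, Light): payoffs 2, 5 → best response Heavy.
Fleet A against (Heavy, Moderate): payoffs 9, 7 → best response Moderate.
Fleet B against (Moderate, Light): payoffs 8, 5 → best response Moderate.
Fleet B against (Moderate, Moderate): payoffs 5, 1 → best response Moderate.
Fleet B against (Heavy, Light): payoffs 3, 4 → best response Heavy.
Fleet B against (Heavy, Moderate): payoffs 7, 0 → best response Moderate.
Fleet C against (Moderate, Moderate): payoffs 7, 6 → best response Light.
Fleet C against (Moderate, Heavy): payoffs 8, 0 → best response Light.
Fleet C against (Heavy, Moderate): payoffs 4, 9 → best response Moderate.
Fleet C against (Heavy, Heavy): payoffs 3, 0 → best response Light.
Mutual best responses: (Heavy, Moderate, Moderate); (Heavy, Heavy, Light).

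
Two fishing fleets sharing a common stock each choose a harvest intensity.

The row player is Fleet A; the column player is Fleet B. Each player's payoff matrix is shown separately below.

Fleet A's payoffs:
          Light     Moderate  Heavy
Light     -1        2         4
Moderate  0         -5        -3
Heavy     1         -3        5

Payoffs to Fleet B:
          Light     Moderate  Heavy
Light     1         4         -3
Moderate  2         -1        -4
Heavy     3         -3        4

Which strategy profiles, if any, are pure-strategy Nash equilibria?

(Light, Light): Fleet A can switch to Moderate (-1 → 0). Not NE.
(Light, Moderate): Fleet A gets 2, best alternative -3; Fleet B gets 4, best alternative 1. No profitable deviation — NE.
(Light, Heavy): Fleet A can switch to Heavy (4 → 5). Not NE.
(Moderate, Light): Fleet A can switch to Heavy (0 → 1). Not NE.
(Moderate, Moderate): Fleet A can switch to Light (-5 → 2). Not NE.
(Moderate, Heavy): Fleet A can switch to Light (-3 → 4). Not NE.
(Heavy, Light): Fleet B can switch to Heavy (3 → 4). Not NE.
(Heavy, Moderate): Fleet A can switch to Light (-3 → 2). Not NE.
(Heavy, Heavy): Fleet A gets 5, best alternative 4; Fleet B gets 4, best alternative 3. No profitable deviation — NE.

(Light, Moderate); (Heavy, Heavy)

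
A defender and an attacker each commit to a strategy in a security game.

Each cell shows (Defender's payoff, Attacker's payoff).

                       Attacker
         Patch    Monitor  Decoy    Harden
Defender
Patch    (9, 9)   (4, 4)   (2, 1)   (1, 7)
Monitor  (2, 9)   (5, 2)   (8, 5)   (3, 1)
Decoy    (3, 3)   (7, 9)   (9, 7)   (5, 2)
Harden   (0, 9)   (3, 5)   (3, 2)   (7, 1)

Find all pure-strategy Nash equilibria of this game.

(Patch, Patch): Defender gets 9, best alternative 3; Attacker gets 9, best alternative 7. No profitable deviation — NE.
(Patch, Monitor): Defender can switch to Monitor (4 → 5). Not NE.
(Patch, Decoy): Defender can switch to Monitor (2 → 8). Not NE.
(Patch, Harden): Defender can switch to Monitor (1 → 3). Not NE.
(Monitor, Patch): Defender can switch to Patch (2 → 9). Not NE.
(Monitor, Monitor): Defender can switch to Decoy (5 → 7). Not NE.
(Monitor, Decoy): Defender can switch to Decoy (8 → 9). Not NE.
(Monitor, Harden): Defender can switch to Decoy (3 → 5). Not NE.
(Decoy, Patch): Defender can switch to Patch (3 → 9). Not NE.
(Decoy, Monitor): Defender gets 7, best alternative 5; Attacker gets 9, best alternative 7. No profitable deviation — NE.
(Decoy, Decoy): Attacker can switch to Monitor (7 → 9). Not NE.
(Decoy, Harden): Defender can switch to Harden (5 → 7). Not NE.
(Harden, Patch): Defender can switch to Patch (0 → 9). Not NE.
(Harden, Monitor): Defender can switch to Patch (3 → 4). Not NE.
(The remaining 2 profiles each have a profitable deviation by the same check.)

Pure-strategy Nash equilibria: (Patch, Patch) and (Decoy, Monitor)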